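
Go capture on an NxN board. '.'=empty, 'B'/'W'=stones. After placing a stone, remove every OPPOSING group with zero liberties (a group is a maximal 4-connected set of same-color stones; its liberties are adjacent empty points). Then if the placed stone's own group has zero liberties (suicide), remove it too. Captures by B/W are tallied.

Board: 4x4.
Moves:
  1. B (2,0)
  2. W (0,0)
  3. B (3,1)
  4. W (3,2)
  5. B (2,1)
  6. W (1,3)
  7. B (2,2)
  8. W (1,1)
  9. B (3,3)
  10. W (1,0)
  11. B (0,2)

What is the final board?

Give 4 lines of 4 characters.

Answer: W.B.
WW.W
BBB.
.B.B

Derivation:
Move 1: B@(2,0) -> caps B=0 W=0
Move 2: W@(0,0) -> caps B=0 W=0
Move 3: B@(3,1) -> caps B=0 W=0
Move 4: W@(3,2) -> caps B=0 W=0
Move 5: B@(2,1) -> caps B=0 W=0
Move 6: W@(1,3) -> caps B=0 W=0
Move 7: B@(2,2) -> caps B=0 W=0
Move 8: W@(1,1) -> caps B=0 W=0
Move 9: B@(3,3) -> caps B=1 W=0
Move 10: W@(1,0) -> caps B=1 W=0
Move 11: B@(0,2) -> caps B=1 W=0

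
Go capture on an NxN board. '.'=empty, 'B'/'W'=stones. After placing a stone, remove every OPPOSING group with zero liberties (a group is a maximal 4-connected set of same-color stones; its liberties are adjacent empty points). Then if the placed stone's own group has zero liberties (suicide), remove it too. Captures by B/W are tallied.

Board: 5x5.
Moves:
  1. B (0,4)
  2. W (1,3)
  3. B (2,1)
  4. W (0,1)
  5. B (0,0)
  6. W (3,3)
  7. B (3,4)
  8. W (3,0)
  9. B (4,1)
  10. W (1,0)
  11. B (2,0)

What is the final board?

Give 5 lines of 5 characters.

Move 1: B@(0,4) -> caps B=0 W=0
Move 2: W@(1,3) -> caps B=0 W=0
Move 3: B@(2,1) -> caps B=0 W=0
Move 4: W@(0,1) -> caps B=0 W=0
Move 5: B@(0,0) -> caps B=0 W=0
Move 6: W@(3,3) -> caps B=0 W=0
Move 7: B@(3,4) -> caps B=0 W=0
Move 8: W@(3,0) -> caps B=0 W=0
Move 9: B@(4,1) -> caps B=0 W=0
Move 10: W@(1,0) -> caps B=0 W=1
Move 11: B@(2,0) -> caps B=0 W=1

Answer: .W..B
W..W.
BB...
W..WB
.B...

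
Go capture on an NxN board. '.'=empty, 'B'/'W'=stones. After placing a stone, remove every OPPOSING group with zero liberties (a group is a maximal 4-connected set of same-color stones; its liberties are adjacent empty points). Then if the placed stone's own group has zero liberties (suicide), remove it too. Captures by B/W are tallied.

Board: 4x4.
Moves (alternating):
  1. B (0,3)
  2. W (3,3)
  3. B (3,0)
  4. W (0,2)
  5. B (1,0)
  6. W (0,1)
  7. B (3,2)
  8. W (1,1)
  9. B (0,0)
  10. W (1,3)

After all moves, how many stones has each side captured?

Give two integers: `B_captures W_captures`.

Answer: 0 1

Derivation:
Move 1: B@(0,3) -> caps B=0 W=0
Move 2: W@(3,3) -> caps B=0 W=0
Move 3: B@(3,0) -> caps B=0 W=0
Move 4: W@(0,2) -> caps B=0 W=0
Move 5: B@(1,0) -> caps B=0 W=0
Move 6: W@(0,1) -> caps B=0 W=0
Move 7: B@(3,2) -> caps B=0 W=0
Move 8: W@(1,1) -> caps B=0 W=0
Move 9: B@(0,0) -> caps B=0 W=0
Move 10: W@(1,3) -> caps B=0 W=1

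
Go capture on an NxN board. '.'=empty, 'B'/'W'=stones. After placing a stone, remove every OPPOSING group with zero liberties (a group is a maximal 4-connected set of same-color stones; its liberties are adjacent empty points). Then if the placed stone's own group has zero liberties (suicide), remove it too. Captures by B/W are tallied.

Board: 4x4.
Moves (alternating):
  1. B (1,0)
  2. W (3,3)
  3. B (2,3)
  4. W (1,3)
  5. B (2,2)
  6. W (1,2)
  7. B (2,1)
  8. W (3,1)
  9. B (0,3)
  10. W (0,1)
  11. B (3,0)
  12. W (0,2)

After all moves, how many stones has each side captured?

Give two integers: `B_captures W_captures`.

Move 1: B@(1,0) -> caps B=0 W=0
Move 2: W@(3,3) -> caps B=0 W=0
Move 3: B@(2,3) -> caps B=0 W=0
Move 4: W@(1,3) -> caps B=0 W=0
Move 5: B@(2,2) -> caps B=0 W=0
Move 6: W@(1,2) -> caps B=0 W=0
Move 7: B@(2,1) -> caps B=0 W=0
Move 8: W@(3,1) -> caps B=0 W=0
Move 9: B@(0,3) -> caps B=0 W=0
Move 10: W@(0,1) -> caps B=0 W=0
Move 11: B@(3,0) -> caps B=0 W=0
Move 12: W@(0,2) -> caps B=0 W=1

Answer: 0 1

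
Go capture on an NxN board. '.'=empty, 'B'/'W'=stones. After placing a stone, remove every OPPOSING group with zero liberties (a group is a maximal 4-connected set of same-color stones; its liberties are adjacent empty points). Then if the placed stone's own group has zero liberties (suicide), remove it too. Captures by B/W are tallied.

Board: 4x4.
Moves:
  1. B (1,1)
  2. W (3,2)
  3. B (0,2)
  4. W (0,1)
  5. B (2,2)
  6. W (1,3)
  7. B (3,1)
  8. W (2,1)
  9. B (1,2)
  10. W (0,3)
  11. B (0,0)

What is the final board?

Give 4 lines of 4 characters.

Answer: B.BW
.BBW
.WB.
.BW.

Derivation:
Move 1: B@(1,1) -> caps B=0 W=0
Move 2: W@(3,2) -> caps B=0 W=0
Move 3: B@(0,2) -> caps B=0 W=0
Move 4: W@(0,1) -> caps B=0 W=0
Move 5: B@(2,2) -> caps B=0 W=0
Move 6: W@(1,3) -> caps B=0 W=0
Move 7: B@(3,1) -> caps B=0 W=0
Move 8: W@(2,1) -> caps B=0 W=0
Move 9: B@(1,2) -> caps B=0 W=0
Move 10: W@(0,3) -> caps B=0 W=0
Move 11: B@(0,0) -> caps B=1 W=0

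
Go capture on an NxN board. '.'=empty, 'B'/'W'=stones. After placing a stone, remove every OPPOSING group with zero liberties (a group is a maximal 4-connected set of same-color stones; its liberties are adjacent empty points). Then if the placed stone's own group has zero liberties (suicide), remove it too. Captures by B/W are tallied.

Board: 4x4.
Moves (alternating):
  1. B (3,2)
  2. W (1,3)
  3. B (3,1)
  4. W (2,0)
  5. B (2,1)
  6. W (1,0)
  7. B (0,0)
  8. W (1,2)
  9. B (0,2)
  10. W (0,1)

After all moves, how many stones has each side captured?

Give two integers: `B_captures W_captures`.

Answer: 0 1

Derivation:
Move 1: B@(3,2) -> caps B=0 W=0
Move 2: W@(1,3) -> caps B=0 W=0
Move 3: B@(3,1) -> caps B=0 W=0
Move 4: W@(2,0) -> caps B=0 W=0
Move 5: B@(2,1) -> caps B=0 W=0
Move 6: W@(1,0) -> caps B=0 W=0
Move 7: B@(0,0) -> caps B=0 W=0
Move 8: W@(1,2) -> caps B=0 W=0
Move 9: B@(0,2) -> caps B=0 W=0
Move 10: W@(0,1) -> caps B=0 W=1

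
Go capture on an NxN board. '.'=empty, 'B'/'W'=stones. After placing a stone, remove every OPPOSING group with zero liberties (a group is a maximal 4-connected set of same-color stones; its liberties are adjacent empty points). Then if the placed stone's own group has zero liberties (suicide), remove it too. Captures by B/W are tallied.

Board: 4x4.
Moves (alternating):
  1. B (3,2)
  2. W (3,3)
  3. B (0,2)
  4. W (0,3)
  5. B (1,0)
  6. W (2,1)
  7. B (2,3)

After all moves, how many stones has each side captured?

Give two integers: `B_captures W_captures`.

Move 1: B@(3,2) -> caps B=0 W=0
Move 2: W@(3,3) -> caps B=0 W=0
Move 3: B@(0,2) -> caps B=0 W=0
Move 4: W@(0,3) -> caps B=0 W=0
Move 5: B@(1,0) -> caps B=0 W=0
Move 6: W@(2,1) -> caps B=0 W=0
Move 7: B@(2,3) -> caps B=1 W=0

Answer: 1 0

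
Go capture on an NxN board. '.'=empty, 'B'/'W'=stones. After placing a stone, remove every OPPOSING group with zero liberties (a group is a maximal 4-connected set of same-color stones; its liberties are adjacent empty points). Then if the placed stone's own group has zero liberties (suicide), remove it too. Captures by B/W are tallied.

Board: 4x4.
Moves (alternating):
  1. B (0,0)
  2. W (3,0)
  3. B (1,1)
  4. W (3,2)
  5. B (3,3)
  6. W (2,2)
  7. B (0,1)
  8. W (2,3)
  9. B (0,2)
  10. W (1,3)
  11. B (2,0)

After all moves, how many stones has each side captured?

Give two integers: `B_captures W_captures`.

Answer: 0 1

Derivation:
Move 1: B@(0,0) -> caps B=0 W=0
Move 2: W@(3,0) -> caps B=0 W=0
Move 3: B@(1,1) -> caps B=0 W=0
Move 4: W@(3,2) -> caps B=0 W=0
Move 5: B@(3,3) -> caps B=0 W=0
Move 6: W@(2,2) -> caps B=0 W=0
Move 7: B@(0,1) -> caps B=0 W=0
Move 8: W@(2,3) -> caps B=0 W=1
Move 9: B@(0,2) -> caps B=0 W=1
Move 10: W@(1,3) -> caps B=0 W=1
Move 11: B@(2,0) -> caps B=0 W=1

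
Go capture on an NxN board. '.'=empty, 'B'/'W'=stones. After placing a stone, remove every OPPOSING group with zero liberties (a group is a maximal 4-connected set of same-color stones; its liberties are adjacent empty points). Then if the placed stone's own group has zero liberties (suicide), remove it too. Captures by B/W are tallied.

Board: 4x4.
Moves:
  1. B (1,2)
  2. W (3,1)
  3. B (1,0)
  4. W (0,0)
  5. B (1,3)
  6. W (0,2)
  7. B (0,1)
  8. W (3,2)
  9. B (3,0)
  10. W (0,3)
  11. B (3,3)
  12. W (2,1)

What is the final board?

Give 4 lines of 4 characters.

Answer: .B..
B.BB
.W..
BWWB

Derivation:
Move 1: B@(1,2) -> caps B=0 W=0
Move 2: W@(3,1) -> caps B=0 W=0
Move 3: B@(1,0) -> caps B=0 W=0
Move 4: W@(0,0) -> caps B=0 W=0
Move 5: B@(1,3) -> caps B=0 W=0
Move 6: W@(0,2) -> caps B=0 W=0
Move 7: B@(0,1) -> caps B=1 W=0
Move 8: W@(3,2) -> caps B=1 W=0
Move 9: B@(3,0) -> caps B=1 W=0
Move 10: W@(0,3) -> caps B=1 W=0
Move 11: B@(3,3) -> caps B=1 W=0
Move 12: W@(2,1) -> caps B=1 W=0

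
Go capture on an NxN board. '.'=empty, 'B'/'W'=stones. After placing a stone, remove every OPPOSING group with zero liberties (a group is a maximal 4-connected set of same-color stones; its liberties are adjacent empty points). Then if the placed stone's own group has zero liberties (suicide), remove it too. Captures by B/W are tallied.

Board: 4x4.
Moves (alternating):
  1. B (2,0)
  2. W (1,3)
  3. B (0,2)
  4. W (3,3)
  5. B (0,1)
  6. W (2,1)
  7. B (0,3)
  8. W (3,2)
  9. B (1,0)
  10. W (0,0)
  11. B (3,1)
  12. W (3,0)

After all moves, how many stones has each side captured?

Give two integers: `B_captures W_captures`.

Move 1: B@(2,0) -> caps B=0 W=0
Move 2: W@(1,3) -> caps B=0 W=0
Move 3: B@(0,2) -> caps B=0 W=0
Move 4: W@(3,3) -> caps B=0 W=0
Move 5: B@(0,1) -> caps B=0 W=0
Move 6: W@(2,1) -> caps B=0 W=0
Move 7: B@(0,3) -> caps B=0 W=0
Move 8: W@(3,2) -> caps B=0 W=0
Move 9: B@(1,0) -> caps B=0 W=0
Move 10: W@(0,0) -> caps B=0 W=0
Move 11: B@(3,1) -> caps B=0 W=0
Move 12: W@(3,0) -> caps B=0 W=1

Answer: 0 1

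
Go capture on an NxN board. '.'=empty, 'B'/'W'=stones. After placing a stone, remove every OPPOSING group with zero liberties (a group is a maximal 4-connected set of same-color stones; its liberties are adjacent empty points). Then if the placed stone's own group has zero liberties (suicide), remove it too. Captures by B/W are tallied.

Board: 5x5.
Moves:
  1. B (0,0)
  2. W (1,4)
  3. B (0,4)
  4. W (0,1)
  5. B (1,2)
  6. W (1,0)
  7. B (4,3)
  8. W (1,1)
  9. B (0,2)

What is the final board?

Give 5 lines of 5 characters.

Move 1: B@(0,0) -> caps B=0 W=0
Move 2: W@(1,4) -> caps B=0 W=0
Move 3: B@(0,4) -> caps B=0 W=0
Move 4: W@(0,1) -> caps B=0 W=0
Move 5: B@(1,2) -> caps B=0 W=0
Move 6: W@(1,0) -> caps B=0 W=1
Move 7: B@(4,3) -> caps B=0 W=1
Move 8: W@(1,1) -> caps B=0 W=1
Move 9: B@(0,2) -> caps B=0 W=1

Answer: .WB.B
WWB.W
.....
.....
...B.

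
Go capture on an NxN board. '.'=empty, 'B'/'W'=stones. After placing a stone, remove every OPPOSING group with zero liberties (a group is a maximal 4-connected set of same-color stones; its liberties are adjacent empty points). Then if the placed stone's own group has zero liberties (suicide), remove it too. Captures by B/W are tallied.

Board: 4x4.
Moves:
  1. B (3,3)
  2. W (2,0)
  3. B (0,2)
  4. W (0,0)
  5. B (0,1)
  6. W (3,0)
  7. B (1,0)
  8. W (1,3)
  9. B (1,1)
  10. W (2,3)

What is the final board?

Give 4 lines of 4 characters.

Answer: .BB.
BB.W
W..W
W..B

Derivation:
Move 1: B@(3,3) -> caps B=0 W=0
Move 2: W@(2,0) -> caps B=0 W=0
Move 3: B@(0,2) -> caps B=0 W=0
Move 4: W@(0,0) -> caps B=0 W=0
Move 5: B@(0,1) -> caps B=0 W=0
Move 6: W@(3,0) -> caps B=0 W=0
Move 7: B@(1,0) -> caps B=1 W=0
Move 8: W@(1,3) -> caps B=1 W=0
Move 9: B@(1,1) -> caps B=1 W=0
Move 10: W@(2,3) -> caps B=1 W=0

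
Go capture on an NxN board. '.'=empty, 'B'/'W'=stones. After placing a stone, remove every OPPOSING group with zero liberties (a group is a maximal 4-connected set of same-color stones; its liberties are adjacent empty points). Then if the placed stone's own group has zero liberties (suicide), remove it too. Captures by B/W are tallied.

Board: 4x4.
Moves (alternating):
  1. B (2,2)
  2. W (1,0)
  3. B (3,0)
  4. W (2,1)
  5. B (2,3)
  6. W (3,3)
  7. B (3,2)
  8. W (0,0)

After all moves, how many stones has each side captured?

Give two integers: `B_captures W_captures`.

Answer: 1 0

Derivation:
Move 1: B@(2,2) -> caps B=0 W=0
Move 2: W@(1,0) -> caps B=0 W=0
Move 3: B@(3,0) -> caps B=0 W=0
Move 4: W@(2,1) -> caps B=0 W=0
Move 5: B@(2,3) -> caps B=0 W=0
Move 6: W@(3,3) -> caps B=0 W=0
Move 7: B@(3,2) -> caps B=1 W=0
Move 8: W@(0,0) -> caps B=1 W=0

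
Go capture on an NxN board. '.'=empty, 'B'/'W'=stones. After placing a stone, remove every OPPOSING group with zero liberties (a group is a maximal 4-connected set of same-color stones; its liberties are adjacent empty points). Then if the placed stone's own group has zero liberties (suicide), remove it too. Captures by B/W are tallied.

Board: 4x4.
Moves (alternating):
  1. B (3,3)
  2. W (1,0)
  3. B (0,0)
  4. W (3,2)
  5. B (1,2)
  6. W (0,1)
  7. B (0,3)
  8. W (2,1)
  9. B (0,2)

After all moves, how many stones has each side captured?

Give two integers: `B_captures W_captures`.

Move 1: B@(3,3) -> caps B=0 W=0
Move 2: W@(1,0) -> caps B=0 W=0
Move 3: B@(0,0) -> caps B=0 W=0
Move 4: W@(3,2) -> caps B=0 W=0
Move 5: B@(1,2) -> caps B=0 W=0
Move 6: W@(0,1) -> caps B=0 W=1
Move 7: B@(0,3) -> caps B=0 W=1
Move 8: W@(2,1) -> caps B=0 W=1
Move 9: B@(0,2) -> caps B=0 W=1

Answer: 0 1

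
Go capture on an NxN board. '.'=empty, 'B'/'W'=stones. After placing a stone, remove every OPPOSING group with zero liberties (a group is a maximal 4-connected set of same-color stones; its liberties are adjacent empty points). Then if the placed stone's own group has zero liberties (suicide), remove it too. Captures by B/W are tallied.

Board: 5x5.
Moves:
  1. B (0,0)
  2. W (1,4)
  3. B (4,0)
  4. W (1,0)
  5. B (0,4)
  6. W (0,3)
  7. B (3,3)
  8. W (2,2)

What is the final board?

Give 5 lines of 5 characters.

Answer: B..W.
W...W
..W..
...B.
B....

Derivation:
Move 1: B@(0,0) -> caps B=0 W=0
Move 2: W@(1,4) -> caps B=0 W=0
Move 3: B@(4,0) -> caps B=0 W=0
Move 4: W@(1,0) -> caps B=0 W=0
Move 5: B@(0,4) -> caps B=0 W=0
Move 6: W@(0,3) -> caps B=0 W=1
Move 7: B@(3,3) -> caps B=0 W=1
Move 8: W@(2,2) -> caps B=0 W=1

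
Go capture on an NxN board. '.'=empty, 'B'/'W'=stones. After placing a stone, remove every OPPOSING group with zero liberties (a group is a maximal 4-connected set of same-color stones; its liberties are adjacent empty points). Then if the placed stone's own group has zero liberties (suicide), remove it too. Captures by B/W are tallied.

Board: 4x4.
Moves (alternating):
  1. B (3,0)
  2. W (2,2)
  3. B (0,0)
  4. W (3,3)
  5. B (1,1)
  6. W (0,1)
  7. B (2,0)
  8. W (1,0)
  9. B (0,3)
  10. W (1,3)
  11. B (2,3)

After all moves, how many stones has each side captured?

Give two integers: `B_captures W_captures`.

Move 1: B@(3,0) -> caps B=0 W=0
Move 2: W@(2,2) -> caps B=0 W=0
Move 3: B@(0,0) -> caps B=0 W=0
Move 4: W@(3,3) -> caps B=0 W=0
Move 5: B@(1,1) -> caps B=0 W=0
Move 6: W@(0,1) -> caps B=0 W=0
Move 7: B@(2,0) -> caps B=0 W=0
Move 8: W@(1,0) -> caps B=0 W=1
Move 9: B@(0,3) -> caps B=0 W=1
Move 10: W@(1,3) -> caps B=0 W=1
Move 11: B@(2,3) -> caps B=0 W=1

Answer: 0 1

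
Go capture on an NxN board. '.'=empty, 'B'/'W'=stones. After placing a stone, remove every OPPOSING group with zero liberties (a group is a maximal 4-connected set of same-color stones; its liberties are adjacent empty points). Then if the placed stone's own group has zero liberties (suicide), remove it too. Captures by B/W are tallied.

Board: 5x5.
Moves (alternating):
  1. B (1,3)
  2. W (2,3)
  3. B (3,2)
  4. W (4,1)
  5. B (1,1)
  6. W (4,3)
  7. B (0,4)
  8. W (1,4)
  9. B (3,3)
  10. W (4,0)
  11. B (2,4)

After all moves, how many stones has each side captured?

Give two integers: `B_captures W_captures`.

Move 1: B@(1,3) -> caps B=0 W=0
Move 2: W@(2,3) -> caps B=0 W=0
Move 3: B@(3,2) -> caps B=0 W=0
Move 4: W@(4,1) -> caps B=0 W=0
Move 5: B@(1,1) -> caps B=0 W=0
Move 6: W@(4,3) -> caps B=0 W=0
Move 7: B@(0,4) -> caps B=0 W=0
Move 8: W@(1,4) -> caps B=0 W=0
Move 9: B@(3,3) -> caps B=0 W=0
Move 10: W@(4,0) -> caps B=0 W=0
Move 11: B@(2,4) -> caps B=1 W=0

Answer: 1 0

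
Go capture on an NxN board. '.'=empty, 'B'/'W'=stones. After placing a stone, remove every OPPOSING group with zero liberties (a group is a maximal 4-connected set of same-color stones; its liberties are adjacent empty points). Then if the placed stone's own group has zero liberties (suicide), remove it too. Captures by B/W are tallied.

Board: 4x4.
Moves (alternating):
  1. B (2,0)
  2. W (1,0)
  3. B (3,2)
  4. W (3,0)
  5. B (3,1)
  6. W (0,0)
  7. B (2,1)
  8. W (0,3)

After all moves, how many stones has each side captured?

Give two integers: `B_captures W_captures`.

Move 1: B@(2,0) -> caps B=0 W=0
Move 2: W@(1,0) -> caps B=0 W=0
Move 3: B@(3,2) -> caps B=0 W=0
Move 4: W@(3,0) -> caps B=0 W=0
Move 5: B@(3,1) -> caps B=1 W=0
Move 6: W@(0,0) -> caps B=1 W=0
Move 7: B@(2,1) -> caps B=1 W=0
Move 8: W@(0,3) -> caps B=1 W=0

Answer: 1 0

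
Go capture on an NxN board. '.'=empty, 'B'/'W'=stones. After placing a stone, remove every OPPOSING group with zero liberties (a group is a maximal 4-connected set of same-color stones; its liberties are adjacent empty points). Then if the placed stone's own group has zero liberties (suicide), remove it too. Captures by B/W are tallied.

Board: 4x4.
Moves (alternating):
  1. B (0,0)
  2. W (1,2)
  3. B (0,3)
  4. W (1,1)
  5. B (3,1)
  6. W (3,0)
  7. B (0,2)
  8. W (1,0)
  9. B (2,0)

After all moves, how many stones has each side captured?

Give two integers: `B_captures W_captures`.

Move 1: B@(0,0) -> caps B=0 W=0
Move 2: W@(1,2) -> caps B=0 W=0
Move 3: B@(0,3) -> caps B=0 W=0
Move 4: W@(1,1) -> caps B=0 W=0
Move 5: B@(3,1) -> caps B=0 W=0
Move 6: W@(3,0) -> caps B=0 W=0
Move 7: B@(0,2) -> caps B=0 W=0
Move 8: W@(1,0) -> caps B=0 W=0
Move 9: B@(2,0) -> caps B=1 W=0

Answer: 1 0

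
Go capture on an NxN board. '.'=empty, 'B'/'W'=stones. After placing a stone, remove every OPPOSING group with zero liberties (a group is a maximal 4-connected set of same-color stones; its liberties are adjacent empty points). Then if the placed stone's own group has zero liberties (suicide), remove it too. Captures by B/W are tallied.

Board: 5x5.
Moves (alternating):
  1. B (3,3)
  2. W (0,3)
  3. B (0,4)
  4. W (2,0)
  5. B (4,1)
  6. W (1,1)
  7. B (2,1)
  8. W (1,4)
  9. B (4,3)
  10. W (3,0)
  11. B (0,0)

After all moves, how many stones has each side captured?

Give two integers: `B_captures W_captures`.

Answer: 0 1

Derivation:
Move 1: B@(3,3) -> caps B=0 W=0
Move 2: W@(0,3) -> caps B=0 W=0
Move 3: B@(0,4) -> caps B=0 W=0
Move 4: W@(2,0) -> caps B=0 W=0
Move 5: B@(4,1) -> caps B=0 W=0
Move 6: W@(1,1) -> caps B=0 W=0
Move 7: B@(2,1) -> caps B=0 W=0
Move 8: W@(1,4) -> caps B=0 W=1
Move 9: B@(4,3) -> caps B=0 W=1
Move 10: W@(3,0) -> caps B=0 W=1
Move 11: B@(0,0) -> caps B=0 W=1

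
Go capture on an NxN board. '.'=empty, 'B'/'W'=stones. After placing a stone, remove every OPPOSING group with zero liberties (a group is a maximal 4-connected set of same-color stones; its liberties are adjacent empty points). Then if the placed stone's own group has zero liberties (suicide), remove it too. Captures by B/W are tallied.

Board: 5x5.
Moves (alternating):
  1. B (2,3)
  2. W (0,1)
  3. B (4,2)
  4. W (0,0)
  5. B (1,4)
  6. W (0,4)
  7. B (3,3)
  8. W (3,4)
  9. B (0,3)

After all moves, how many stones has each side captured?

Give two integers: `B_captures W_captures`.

Answer: 1 0

Derivation:
Move 1: B@(2,3) -> caps B=0 W=0
Move 2: W@(0,1) -> caps B=0 W=0
Move 3: B@(4,2) -> caps B=0 W=0
Move 4: W@(0,0) -> caps B=0 W=0
Move 5: B@(1,4) -> caps B=0 W=0
Move 6: W@(0,4) -> caps B=0 W=0
Move 7: B@(3,3) -> caps B=0 W=0
Move 8: W@(3,4) -> caps B=0 W=0
Move 9: B@(0,3) -> caps B=1 W=0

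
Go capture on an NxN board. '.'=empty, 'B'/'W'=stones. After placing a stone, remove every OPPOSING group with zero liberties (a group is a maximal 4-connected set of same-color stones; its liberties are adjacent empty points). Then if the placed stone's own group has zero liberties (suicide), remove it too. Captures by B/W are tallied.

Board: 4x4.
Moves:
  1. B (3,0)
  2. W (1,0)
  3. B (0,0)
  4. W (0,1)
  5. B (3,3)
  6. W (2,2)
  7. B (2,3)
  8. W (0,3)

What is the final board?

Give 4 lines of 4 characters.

Answer: .W.W
W...
..WB
B..B

Derivation:
Move 1: B@(3,0) -> caps B=0 W=0
Move 2: W@(1,0) -> caps B=0 W=0
Move 3: B@(0,0) -> caps B=0 W=0
Move 4: W@(0,1) -> caps B=0 W=1
Move 5: B@(3,3) -> caps B=0 W=1
Move 6: W@(2,2) -> caps B=0 W=1
Move 7: B@(2,3) -> caps B=0 W=1
Move 8: W@(0,3) -> caps B=0 W=1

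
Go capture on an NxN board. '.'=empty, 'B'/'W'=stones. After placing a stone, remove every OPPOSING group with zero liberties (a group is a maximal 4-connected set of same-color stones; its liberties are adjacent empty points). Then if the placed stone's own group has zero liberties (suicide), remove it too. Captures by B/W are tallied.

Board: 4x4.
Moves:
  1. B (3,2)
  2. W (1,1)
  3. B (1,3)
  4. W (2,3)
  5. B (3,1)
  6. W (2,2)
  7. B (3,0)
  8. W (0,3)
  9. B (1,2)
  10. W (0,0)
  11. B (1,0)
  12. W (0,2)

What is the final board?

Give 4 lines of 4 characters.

Move 1: B@(3,2) -> caps B=0 W=0
Move 2: W@(1,1) -> caps B=0 W=0
Move 3: B@(1,3) -> caps B=0 W=0
Move 4: W@(2,3) -> caps B=0 W=0
Move 5: B@(3,1) -> caps B=0 W=0
Move 6: W@(2,2) -> caps B=0 W=0
Move 7: B@(3,0) -> caps B=0 W=0
Move 8: W@(0,3) -> caps B=0 W=0
Move 9: B@(1,2) -> caps B=0 W=0
Move 10: W@(0,0) -> caps B=0 W=0
Move 11: B@(1,0) -> caps B=0 W=0
Move 12: W@(0,2) -> caps B=0 W=2

Answer: W.WW
BW..
..WW
BBB.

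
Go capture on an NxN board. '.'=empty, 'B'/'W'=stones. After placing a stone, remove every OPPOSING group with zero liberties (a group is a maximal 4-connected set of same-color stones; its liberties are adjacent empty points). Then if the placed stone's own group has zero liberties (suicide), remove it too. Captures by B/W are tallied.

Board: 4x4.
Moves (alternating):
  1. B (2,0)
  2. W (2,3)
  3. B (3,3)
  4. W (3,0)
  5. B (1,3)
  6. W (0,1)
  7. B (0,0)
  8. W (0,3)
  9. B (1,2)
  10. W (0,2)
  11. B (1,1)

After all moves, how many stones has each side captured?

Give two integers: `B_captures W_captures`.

Answer: 3 0

Derivation:
Move 1: B@(2,0) -> caps B=0 W=0
Move 2: W@(2,3) -> caps B=0 W=0
Move 3: B@(3,3) -> caps B=0 W=0
Move 4: W@(3,0) -> caps B=0 W=0
Move 5: B@(1,3) -> caps B=0 W=0
Move 6: W@(0,1) -> caps B=0 W=0
Move 7: B@(0,0) -> caps B=0 W=0
Move 8: W@(0,3) -> caps B=0 W=0
Move 9: B@(1,2) -> caps B=0 W=0
Move 10: W@(0,2) -> caps B=0 W=0
Move 11: B@(1,1) -> caps B=3 W=0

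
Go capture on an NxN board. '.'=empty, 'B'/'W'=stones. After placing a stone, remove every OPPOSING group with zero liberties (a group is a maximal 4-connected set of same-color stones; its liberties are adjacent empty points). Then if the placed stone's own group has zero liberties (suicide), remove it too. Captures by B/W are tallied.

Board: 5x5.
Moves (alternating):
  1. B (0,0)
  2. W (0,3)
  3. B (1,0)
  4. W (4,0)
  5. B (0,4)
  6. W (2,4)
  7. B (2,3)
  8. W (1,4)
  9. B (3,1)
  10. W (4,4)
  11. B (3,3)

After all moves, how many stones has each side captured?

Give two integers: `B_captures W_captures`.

Move 1: B@(0,0) -> caps B=0 W=0
Move 2: W@(0,3) -> caps B=0 W=0
Move 3: B@(1,0) -> caps B=0 W=0
Move 4: W@(4,0) -> caps B=0 W=0
Move 5: B@(0,4) -> caps B=0 W=0
Move 6: W@(2,4) -> caps B=0 W=0
Move 7: B@(2,3) -> caps B=0 W=0
Move 8: W@(1,4) -> caps B=0 W=1
Move 9: B@(3,1) -> caps B=0 W=1
Move 10: W@(4,4) -> caps B=0 W=1
Move 11: B@(3,3) -> caps B=0 W=1

Answer: 0 1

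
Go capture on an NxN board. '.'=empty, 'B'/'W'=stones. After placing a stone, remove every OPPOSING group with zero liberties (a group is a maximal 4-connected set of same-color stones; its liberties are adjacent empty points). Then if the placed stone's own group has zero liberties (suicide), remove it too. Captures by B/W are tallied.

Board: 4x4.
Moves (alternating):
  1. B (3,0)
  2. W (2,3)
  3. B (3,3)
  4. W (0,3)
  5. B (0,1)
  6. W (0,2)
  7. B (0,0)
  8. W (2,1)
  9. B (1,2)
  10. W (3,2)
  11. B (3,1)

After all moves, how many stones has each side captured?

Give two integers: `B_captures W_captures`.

Answer: 0 1

Derivation:
Move 1: B@(3,0) -> caps B=0 W=0
Move 2: W@(2,3) -> caps B=0 W=0
Move 3: B@(3,3) -> caps B=0 W=0
Move 4: W@(0,3) -> caps B=0 W=0
Move 5: B@(0,1) -> caps B=0 W=0
Move 6: W@(0,2) -> caps B=0 W=0
Move 7: B@(0,0) -> caps B=0 W=0
Move 8: W@(2,1) -> caps B=0 W=0
Move 9: B@(1,2) -> caps B=0 W=0
Move 10: W@(3,2) -> caps B=0 W=1
Move 11: B@(3,1) -> caps B=0 W=1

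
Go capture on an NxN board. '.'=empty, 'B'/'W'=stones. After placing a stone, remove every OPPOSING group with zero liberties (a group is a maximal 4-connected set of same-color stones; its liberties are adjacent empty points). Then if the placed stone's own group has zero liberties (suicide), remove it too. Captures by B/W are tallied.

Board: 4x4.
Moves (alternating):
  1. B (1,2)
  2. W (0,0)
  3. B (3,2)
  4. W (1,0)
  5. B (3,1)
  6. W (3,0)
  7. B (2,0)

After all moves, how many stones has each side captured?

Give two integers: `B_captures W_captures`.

Move 1: B@(1,2) -> caps B=0 W=0
Move 2: W@(0,0) -> caps B=0 W=0
Move 3: B@(3,2) -> caps B=0 W=0
Move 4: W@(1,0) -> caps B=0 W=0
Move 5: B@(3,1) -> caps B=0 W=0
Move 6: W@(3,0) -> caps B=0 W=0
Move 7: B@(2,0) -> caps B=1 W=0

Answer: 1 0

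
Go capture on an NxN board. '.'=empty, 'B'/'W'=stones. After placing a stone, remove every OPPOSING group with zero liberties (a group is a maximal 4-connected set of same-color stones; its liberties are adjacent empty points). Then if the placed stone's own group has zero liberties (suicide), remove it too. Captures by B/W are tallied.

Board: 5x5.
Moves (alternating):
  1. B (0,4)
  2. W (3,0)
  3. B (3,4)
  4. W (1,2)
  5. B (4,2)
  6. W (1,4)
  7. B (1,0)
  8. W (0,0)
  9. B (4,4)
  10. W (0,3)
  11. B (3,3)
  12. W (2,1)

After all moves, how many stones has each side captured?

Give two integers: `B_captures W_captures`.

Move 1: B@(0,4) -> caps B=0 W=0
Move 2: W@(3,0) -> caps B=0 W=0
Move 3: B@(3,4) -> caps B=0 W=0
Move 4: W@(1,2) -> caps B=0 W=0
Move 5: B@(4,2) -> caps B=0 W=0
Move 6: W@(1,4) -> caps B=0 W=0
Move 7: B@(1,0) -> caps B=0 W=0
Move 8: W@(0,0) -> caps B=0 W=0
Move 9: B@(4,4) -> caps B=0 W=0
Move 10: W@(0,3) -> caps B=0 W=1
Move 11: B@(3,3) -> caps B=0 W=1
Move 12: W@(2,1) -> caps B=0 W=1

Answer: 0 1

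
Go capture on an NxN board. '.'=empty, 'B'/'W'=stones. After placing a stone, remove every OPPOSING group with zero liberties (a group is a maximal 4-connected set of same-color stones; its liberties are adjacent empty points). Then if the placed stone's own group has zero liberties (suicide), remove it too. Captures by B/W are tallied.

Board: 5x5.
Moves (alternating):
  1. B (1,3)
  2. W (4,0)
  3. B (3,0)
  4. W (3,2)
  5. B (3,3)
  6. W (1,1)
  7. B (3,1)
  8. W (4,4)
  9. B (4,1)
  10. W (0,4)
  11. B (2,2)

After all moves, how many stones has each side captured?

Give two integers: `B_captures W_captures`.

Move 1: B@(1,3) -> caps B=0 W=0
Move 2: W@(4,0) -> caps B=0 W=0
Move 3: B@(3,0) -> caps B=0 W=0
Move 4: W@(3,2) -> caps B=0 W=0
Move 5: B@(3,3) -> caps B=0 W=0
Move 6: W@(1,1) -> caps B=0 W=0
Move 7: B@(3,1) -> caps B=0 W=0
Move 8: W@(4,4) -> caps B=0 W=0
Move 9: B@(4,1) -> caps B=1 W=0
Move 10: W@(0,4) -> caps B=1 W=0
Move 11: B@(2,2) -> caps B=1 W=0

Answer: 1 0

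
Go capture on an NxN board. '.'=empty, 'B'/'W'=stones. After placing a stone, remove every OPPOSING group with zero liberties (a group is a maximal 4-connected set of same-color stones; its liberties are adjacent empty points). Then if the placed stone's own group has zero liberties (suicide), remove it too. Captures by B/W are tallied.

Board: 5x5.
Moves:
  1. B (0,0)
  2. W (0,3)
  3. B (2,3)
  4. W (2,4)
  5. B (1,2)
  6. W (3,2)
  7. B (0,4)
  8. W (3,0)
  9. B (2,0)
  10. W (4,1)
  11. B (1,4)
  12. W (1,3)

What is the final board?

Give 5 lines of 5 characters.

Move 1: B@(0,0) -> caps B=0 W=0
Move 2: W@(0,3) -> caps B=0 W=0
Move 3: B@(2,3) -> caps B=0 W=0
Move 4: W@(2,4) -> caps B=0 W=0
Move 5: B@(1,2) -> caps B=0 W=0
Move 6: W@(3,2) -> caps B=0 W=0
Move 7: B@(0,4) -> caps B=0 W=0
Move 8: W@(3,0) -> caps B=0 W=0
Move 9: B@(2,0) -> caps B=0 W=0
Move 10: W@(4,1) -> caps B=0 W=0
Move 11: B@(1,4) -> caps B=0 W=0
Move 12: W@(1,3) -> caps B=0 W=2

Answer: B..W.
..BW.
B..BW
W.W..
.W...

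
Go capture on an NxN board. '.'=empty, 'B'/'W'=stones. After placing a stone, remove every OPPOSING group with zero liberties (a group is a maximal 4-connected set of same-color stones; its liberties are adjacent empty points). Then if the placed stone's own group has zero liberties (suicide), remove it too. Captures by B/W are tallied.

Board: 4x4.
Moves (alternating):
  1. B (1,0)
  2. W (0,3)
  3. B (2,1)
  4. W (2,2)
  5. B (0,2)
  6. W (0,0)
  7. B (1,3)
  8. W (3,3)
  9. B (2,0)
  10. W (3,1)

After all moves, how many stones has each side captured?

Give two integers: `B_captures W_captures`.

Answer: 1 0

Derivation:
Move 1: B@(1,0) -> caps B=0 W=0
Move 2: W@(0,3) -> caps B=0 W=0
Move 3: B@(2,1) -> caps B=0 W=0
Move 4: W@(2,2) -> caps B=0 W=0
Move 5: B@(0,2) -> caps B=0 W=0
Move 6: W@(0,0) -> caps B=0 W=0
Move 7: B@(1,3) -> caps B=1 W=0
Move 8: W@(3,3) -> caps B=1 W=0
Move 9: B@(2,0) -> caps B=1 W=0
Move 10: W@(3,1) -> caps B=1 W=0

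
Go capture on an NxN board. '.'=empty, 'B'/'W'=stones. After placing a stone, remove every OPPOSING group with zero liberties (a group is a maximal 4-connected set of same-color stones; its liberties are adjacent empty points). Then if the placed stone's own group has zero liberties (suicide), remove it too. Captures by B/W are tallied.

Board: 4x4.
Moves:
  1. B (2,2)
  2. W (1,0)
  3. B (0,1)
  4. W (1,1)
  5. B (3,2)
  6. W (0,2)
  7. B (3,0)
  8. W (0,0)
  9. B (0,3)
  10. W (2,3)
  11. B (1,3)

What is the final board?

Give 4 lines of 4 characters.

Move 1: B@(2,2) -> caps B=0 W=0
Move 2: W@(1,0) -> caps B=0 W=0
Move 3: B@(0,1) -> caps B=0 W=0
Move 4: W@(1,1) -> caps B=0 W=0
Move 5: B@(3,2) -> caps B=0 W=0
Move 6: W@(0,2) -> caps B=0 W=0
Move 7: B@(3,0) -> caps B=0 W=0
Move 8: W@(0,0) -> caps B=0 W=1
Move 9: B@(0,3) -> caps B=0 W=1
Move 10: W@(2,3) -> caps B=0 W=1
Move 11: B@(1,3) -> caps B=0 W=1

Answer: W.WB
WW.B
..BW
B.B.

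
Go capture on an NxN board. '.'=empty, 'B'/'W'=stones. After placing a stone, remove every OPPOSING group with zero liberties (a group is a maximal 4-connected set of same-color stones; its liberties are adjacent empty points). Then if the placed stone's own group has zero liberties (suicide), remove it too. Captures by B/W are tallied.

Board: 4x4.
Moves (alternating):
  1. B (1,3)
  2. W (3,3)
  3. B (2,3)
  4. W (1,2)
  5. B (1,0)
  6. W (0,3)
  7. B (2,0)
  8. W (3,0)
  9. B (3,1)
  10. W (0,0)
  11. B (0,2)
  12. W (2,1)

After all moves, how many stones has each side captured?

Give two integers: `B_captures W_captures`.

Move 1: B@(1,3) -> caps B=0 W=0
Move 2: W@(3,3) -> caps B=0 W=0
Move 3: B@(2,3) -> caps B=0 W=0
Move 4: W@(1,2) -> caps B=0 W=0
Move 5: B@(1,0) -> caps B=0 W=0
Move 6: W@(0,3) -> caps B=0 W=0
Move 7: B@(2,0) -> caps B=0 W=0
Move 8: W@(3,0) -> caps B=0 W=0
Move 9: B@(3,1) -> caps B=1 W=0
Move 10: W@(0,0) -> caps B=1 W=0
Move 11: B@(0,2) -> caps B=2 W=0
Move 12: W@(2,1) -> caps B=2 W=0

Answer: 2 0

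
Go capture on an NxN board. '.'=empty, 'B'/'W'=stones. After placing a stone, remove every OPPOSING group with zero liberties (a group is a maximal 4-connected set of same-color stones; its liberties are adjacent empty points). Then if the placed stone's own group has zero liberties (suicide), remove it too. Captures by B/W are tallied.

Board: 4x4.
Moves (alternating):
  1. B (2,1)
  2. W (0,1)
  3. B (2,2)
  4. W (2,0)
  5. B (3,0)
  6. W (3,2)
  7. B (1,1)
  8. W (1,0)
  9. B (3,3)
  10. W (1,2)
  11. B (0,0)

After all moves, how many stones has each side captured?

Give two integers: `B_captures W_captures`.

Move 1: B@(2,1) -> caps B=0 W=0
Move 2: W@(0,1) -> caps B=0 W=0
Move 3: B@(2,2) -> caps B=0 W=0
Move 4: W@(2,0) -> caps B=0 W=0
Move 5: B@(3,0) -> caps B=0 W=0
Move 6: W@(3,2) -> caps B=0 W=0
Move 7: B@(1,1) -> caps B=0 W=0
Move 8: W@(1,0) -> caps B=0 W=0
Move 9: B@(3,3) -> caps B=0 W=0
Move 10: W@(1,2) -> caps B=0 W=0
Move 11: B@(0,0) -> caps B=2 W=0

Answer: 2 0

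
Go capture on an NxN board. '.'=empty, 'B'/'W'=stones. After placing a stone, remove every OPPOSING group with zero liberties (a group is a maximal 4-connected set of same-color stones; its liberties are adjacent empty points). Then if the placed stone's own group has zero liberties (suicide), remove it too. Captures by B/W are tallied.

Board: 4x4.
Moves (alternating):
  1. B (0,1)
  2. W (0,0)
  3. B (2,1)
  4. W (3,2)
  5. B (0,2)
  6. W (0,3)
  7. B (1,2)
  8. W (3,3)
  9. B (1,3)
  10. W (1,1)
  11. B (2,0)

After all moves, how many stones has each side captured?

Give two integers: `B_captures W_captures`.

Answer: 1 0

Derivation:
Move 1: B@(0,1) -> caps B=0 W=0
Move 2: W@(0,0) -> caps B=0 W=0
Move 3: B@(2,1) -> caps B=0 W=0
Move 4: W@(3,2) -> caps B=0 W=0
Move 5: B@(0,2) -> caps B=0 W=0
Move 6: W@(0,3) -> caps B=0 W=0
Move 7: B@(1,2) -> caps B=0 W=0
Move 8: W@(3,3) -> caps B=0 W=0
Move 9: B@(1,3) -> caps B=1 W=0
Move 10: W@(1,1) -> caps B=1 W=0
Move 11: B@(2,0) -> caps B=1 W=0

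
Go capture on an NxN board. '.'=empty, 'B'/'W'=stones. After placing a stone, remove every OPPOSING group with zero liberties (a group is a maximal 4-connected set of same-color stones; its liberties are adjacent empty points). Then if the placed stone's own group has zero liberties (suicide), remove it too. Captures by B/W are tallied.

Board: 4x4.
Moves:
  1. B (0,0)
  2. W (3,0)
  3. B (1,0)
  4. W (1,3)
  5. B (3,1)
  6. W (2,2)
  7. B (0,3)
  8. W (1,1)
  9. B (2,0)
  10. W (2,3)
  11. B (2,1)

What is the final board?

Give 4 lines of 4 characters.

Move 1: B@(0,0) -> caps B=0 W=0
Move 2: W@(3,0) -> caps B=0 W=0
Move 3: B@(1,0) -> caps B=0 W=0
Move 4: W@(1,3) -> caps B=0 W=0
Move 5: B@(3,1) -> caps B=0 W=0
Move 6: W@(2,2) -> caps B=0 W=0
Move 7: B@(0,3) -> caps B=0 W=0
Move 8: W@(1,1) -> caps B=0 W=0
Move 9: B@(2,0) -> caps B=1 W=0
Move 10: W@(2,3) -> caps B=1 W=0
Move 11: B@(2,1) -> caps B=1 W=0

Answer: B..B
BW.W
BBWW
.B..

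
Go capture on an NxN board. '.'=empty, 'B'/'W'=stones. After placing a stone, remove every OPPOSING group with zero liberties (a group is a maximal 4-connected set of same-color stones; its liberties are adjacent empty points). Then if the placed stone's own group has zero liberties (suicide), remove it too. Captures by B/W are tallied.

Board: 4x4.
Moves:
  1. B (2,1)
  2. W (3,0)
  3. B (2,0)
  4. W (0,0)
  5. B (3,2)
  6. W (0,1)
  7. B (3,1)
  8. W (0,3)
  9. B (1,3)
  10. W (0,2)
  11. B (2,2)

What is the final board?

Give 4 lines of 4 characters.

Answer: WWWW
...B
BBB.
.BB.

Derivation:
Move 1: B@(2,1) -> caps B=0 W=0
Move 2: W@(3,0) -> caps B=0 W=0
Move 3: B@(2,0) -> caps B=0 W=0
Move 4: W@(0,0) -> caps B=0 W=0
Move 5: B@(3,2) -> caps B=0 W=0
Move 6: W@(0,1) -> caps B=0 W=0
Move 7: B@(3,1) -> caps B=1 W=0
Move 8: W@(0,3) -> caps B=1 W=0
Move 9: B@(1,3) -> caps B=1 W=0
Move 10: W@(0,2) -> caps B=1 W=0
Move 11: B@(2,2) -> caps B=1 W=0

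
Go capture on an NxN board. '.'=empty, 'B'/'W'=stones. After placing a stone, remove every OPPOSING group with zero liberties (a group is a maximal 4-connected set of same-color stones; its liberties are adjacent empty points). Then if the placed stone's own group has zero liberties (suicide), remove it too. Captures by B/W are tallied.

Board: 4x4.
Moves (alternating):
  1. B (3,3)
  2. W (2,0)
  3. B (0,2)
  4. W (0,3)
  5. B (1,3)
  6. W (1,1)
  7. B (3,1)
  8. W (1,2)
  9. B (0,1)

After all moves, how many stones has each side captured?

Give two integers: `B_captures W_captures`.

Move 1: B@(3,3) -> caps B=0 W=0
Move 2: W@(2,0) -> caps B=0 W=0
Move 3: B@(0,2) -> caps B=0 W=0
Move 4: W@(0,3) -> caps B=0 W=0
Move 5: B@(1,3) -> caps B=1 W=0
Move 6: W@(1,1) -> caps B=1 W=0
Move 7: B@(3,1) -> caps B=1 W=0
Move 8: W@(1,2) -> caps B=1 W=0
Move 9: B@(0,1) -> caps B=1 W=0

Answer: 1 0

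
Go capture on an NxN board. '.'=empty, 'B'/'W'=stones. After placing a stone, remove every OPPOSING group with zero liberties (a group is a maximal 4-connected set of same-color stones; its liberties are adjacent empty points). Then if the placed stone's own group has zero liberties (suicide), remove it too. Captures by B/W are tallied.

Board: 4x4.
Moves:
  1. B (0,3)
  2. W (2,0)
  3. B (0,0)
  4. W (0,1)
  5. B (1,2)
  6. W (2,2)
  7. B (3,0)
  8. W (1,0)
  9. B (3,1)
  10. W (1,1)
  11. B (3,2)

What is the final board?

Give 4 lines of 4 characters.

Answer: .W.B
WWB.
W.W.
BBB.

Derivation:
Move 1: B@(0,3) -> caps B=0 W=0
Move 2: W@(2,0) -> caps B=0 W=0
Move 3: B@(0,0) -> caps B=0 W=0
Move 4: W@(0,1) -> caps B=0 W=0
Move 5: B@(1,2) -> caps B=0 W=0
Move 6: W@(2,2) -> caps B=0 W=0
Move 7: B@(3,0) -> caps B=0 W=0
Move 8: W@(1,0) -> caps B=0 W=1
Move 9: B@(3,1) -> caps B=0 W=1
Move 10: W@(1,1) -> caps B=0 W=1
Move 11: B@(3,2) -> caps B=0 W=1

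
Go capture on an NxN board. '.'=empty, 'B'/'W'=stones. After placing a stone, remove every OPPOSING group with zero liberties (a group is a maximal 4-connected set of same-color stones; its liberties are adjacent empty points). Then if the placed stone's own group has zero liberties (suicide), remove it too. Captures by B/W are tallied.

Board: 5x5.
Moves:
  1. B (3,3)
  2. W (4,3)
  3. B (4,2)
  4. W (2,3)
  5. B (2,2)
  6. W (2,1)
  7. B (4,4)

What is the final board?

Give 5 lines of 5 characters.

Move 1: B@(3,3) -> caps B=0 W=0
Move 2: W@(4,3) -> caps B=0 W=0
Move 3: B@(4,2) -> caps B=0 W=0
Move 4: W@(2,3) -> caps B=0 W=0
Move 5: B@(2,2) -> caps B=0 W=0
Move 6: W@(2,1) -> caps B=0 W=0
Move 7: B@(4,4) -> caps B=1 W=0

Answer: .....
.....
.WBW.
...B.
..B.B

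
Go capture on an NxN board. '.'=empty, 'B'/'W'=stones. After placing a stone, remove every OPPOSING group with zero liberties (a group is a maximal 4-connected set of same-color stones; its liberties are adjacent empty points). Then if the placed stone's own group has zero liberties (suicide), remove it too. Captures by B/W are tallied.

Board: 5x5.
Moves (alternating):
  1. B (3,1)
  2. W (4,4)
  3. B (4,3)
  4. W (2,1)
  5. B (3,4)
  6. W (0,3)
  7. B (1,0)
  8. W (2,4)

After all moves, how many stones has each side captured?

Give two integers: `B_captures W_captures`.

Move 1: B@(3,1) -> caps B=0 W=0
Move 2: W@(4,4) -> caps B=0 W=0
Move 3: B@(4,3) -> caps B=0 W=0
Move 4: W@(2,1) -> caps B=0 W=0
Move 5: B@(3,4) -> caps B=1 W=0
Move 6: W@(0,3) -> caps B=1 W=0
Move 7: B@(1,0) -> caps B=1 W=0
Move 8: W@(2,4) -> caps B=1 W=0

Answer: 1 0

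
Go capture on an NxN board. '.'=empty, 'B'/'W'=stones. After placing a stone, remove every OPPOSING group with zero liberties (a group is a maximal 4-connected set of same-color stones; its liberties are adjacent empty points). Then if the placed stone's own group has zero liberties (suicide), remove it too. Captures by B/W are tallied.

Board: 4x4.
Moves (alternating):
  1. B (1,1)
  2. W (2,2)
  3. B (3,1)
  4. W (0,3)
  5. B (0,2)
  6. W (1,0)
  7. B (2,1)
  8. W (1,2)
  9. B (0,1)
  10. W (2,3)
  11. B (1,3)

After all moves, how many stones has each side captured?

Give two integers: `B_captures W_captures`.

Move 1: B@(1,1) -> caps B=0 W=0
Move 2: W@(2,2) -> caps B=0 W=0
Move 3: B@(3,1) -> caps B=0 W=0
Move 4: W@(0,3) -> caps B=0 W=0
Move 5: B@(0,2) -> caps B=0 W=0
Move 6: W@(1,0) -> caps B=0 W=0
Move 7: B@(2,1) -> caps B=0 W=0
Move 8: W@(1,2) -> caps B=0 W=0
Move 9: B@(0,1) -> caps B=0 W=0
Move 10: W@(2,3) -> caps B=0 W=0
Move 11: B@(1,3) -> caps B=1 W=0

Answer: 1 0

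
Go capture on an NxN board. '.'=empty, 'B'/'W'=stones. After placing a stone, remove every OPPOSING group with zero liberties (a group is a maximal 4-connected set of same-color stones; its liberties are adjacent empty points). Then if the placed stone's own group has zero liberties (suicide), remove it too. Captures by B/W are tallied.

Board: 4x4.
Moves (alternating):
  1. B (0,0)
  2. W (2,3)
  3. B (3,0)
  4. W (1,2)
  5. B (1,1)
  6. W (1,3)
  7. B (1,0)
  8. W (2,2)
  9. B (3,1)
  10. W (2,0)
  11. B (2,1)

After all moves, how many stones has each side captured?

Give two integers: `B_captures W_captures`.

Answer: 1 0

Derivation:
Move 1: B@(0,0) -> caps B=0 W=0
Move 2: W@(2,3) -> caps B=0 W=0
Move 3: B@(3,0) -> caps B=0 W=0
Move 4: W@(1,2) -> caps B=0 W=0
Move 5: B@(1,1) -> caps B=0 W=0
Move 6: W@(1,3) -> caps B=0 W=0
Move 7: B@(1,0) -> caps B=0 W=0
Move 8: W@(2,2) -> caps B=0 W=0
Move 9: B@(3,1) -> caps B=0 W=0
Move 10: W@(2,0) -> caps B=0 W=0
Move 11: B@(2,1) -> caps B=1 W=0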